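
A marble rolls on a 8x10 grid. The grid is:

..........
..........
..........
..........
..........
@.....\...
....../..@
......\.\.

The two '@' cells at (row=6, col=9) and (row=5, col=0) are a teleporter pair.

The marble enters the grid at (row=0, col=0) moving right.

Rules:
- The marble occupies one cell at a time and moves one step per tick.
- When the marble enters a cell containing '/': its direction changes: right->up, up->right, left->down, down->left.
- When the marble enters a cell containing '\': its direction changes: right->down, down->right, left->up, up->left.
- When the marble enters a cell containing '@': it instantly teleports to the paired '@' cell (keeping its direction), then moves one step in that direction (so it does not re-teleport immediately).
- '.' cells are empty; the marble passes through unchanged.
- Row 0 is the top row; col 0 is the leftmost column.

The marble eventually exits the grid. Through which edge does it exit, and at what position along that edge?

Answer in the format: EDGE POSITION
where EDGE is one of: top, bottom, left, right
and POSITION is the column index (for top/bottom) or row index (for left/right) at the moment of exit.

Step 1: enter (0,0), '.' pass, move right to (0,1)
Step 2: enter (0,1), '.' pass, move right to (0,2)
Step 3: enter (0,2), '.' pass, move right to (0,3)
Step 4: enter (0,3), '.' pass, move right to (0,4)
Step 5: enter (0,4), '.' pass, move right to (0,5)
Step 6: enter (0,5), '.' pass, move right to (0,6)
Step 7: enter (0,6), '.' pass, move right to (0,7)
Step 8: enter (0,7), '.' pass, move right to (0,8)
Step 9: enter (0,8), '.' pass, move right to (0,9)
Step 10: enter (0,9), '.' pass, move right to (0,10)
Step 11: at (0,10) — EXIT via right edge, pos 0

Answer: right 0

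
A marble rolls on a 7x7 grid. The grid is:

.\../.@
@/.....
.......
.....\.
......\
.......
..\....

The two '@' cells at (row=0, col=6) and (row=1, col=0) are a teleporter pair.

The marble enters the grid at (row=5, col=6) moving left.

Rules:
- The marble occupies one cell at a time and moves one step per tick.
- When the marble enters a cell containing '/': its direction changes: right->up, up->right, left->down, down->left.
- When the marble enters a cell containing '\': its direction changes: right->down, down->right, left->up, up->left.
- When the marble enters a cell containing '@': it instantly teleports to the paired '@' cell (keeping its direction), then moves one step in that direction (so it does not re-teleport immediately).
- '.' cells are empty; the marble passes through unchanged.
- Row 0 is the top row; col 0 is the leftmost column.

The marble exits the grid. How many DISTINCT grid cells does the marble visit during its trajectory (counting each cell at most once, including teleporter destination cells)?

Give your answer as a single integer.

Answer: 7

Derivation:
Step 1: enter (5,6), '.' pass, move left to (5,5)
Step 2: enter (5,5), '.' pass, move left to (5,4)
Step 3: enter (5,4), '.' pass, move left to (5,3)
Step 4: enter (5,3), '.' pass, move left to (5,2)
Step 5: enter (5,2), '.' pass, move left to (5,1)
Step 6: enter (5,1), '.' pass, move left to (5,0)
Step 7: enter (5,0), '.' pass, move left to (5,-1)
Step 8: at (5,-1) — EXIT via left edge, pos 5
Distinct cells visited: 7 (path length 7)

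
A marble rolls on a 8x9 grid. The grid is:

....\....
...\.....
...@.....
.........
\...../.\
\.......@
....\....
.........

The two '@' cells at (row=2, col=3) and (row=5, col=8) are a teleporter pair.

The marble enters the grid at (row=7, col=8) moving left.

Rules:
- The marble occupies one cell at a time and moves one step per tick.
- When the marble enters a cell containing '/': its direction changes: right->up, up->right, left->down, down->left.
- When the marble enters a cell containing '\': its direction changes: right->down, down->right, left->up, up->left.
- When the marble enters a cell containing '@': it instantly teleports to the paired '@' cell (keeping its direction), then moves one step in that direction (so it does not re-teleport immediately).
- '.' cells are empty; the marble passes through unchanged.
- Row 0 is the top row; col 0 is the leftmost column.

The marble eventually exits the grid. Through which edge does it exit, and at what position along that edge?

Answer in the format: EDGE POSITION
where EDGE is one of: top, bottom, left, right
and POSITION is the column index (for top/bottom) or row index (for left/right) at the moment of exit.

Step 1: enter (7,8), '.' pass, move left to (7,7)
Step 2: enter (7,7), '.' pass, move left to (7,6)
Step 3: enter (7,6), '.' pass, move left to (7,5)
Step 4: enter (7,5), '.' pass, move left to (7,4)
Step 5: enter (7,4), '.' pass, move left to (7,3)
Step 6: enter (7,3), '.' pass, move left to (7,2)
Step 7: enter (7,2), '.' pass, move left to (7,1)
Step 8: enter (7,1), '.' pass, move left to (7,0)
Step 9: enter (7,0), '.' pass, move left to (7,-1)
Step 10: at (7,-1) — EXIT via left edge, pos 7

Answer: left 7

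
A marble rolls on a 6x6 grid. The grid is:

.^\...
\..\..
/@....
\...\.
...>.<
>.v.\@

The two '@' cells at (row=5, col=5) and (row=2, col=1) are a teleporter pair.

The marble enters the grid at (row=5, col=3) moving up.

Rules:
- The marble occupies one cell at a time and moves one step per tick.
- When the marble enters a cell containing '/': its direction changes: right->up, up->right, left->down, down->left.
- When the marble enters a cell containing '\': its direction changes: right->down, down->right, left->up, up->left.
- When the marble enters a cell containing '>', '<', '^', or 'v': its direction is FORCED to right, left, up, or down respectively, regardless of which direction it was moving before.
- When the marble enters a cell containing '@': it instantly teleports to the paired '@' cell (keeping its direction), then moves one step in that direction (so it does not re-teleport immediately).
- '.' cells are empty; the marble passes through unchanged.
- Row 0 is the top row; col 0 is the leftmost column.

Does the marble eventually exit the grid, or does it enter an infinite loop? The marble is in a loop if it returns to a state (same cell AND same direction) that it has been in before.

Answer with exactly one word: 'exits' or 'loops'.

Step 1: enter (5,3), '.' pass, move up to (4,3)
Step 2: enter (4,3), '>' forces up->right, move right to (4,4)
Step 3: enter (4,4), '.' pass, move right to (4,5)
Step 4: enter (4,5), '<' forces right->left, move left to (4,4)
Step 5: enter (4,4), '.' pass, move left to (4,3)
Step 6: enter (4,3), '>' forces left->right, move right to (4,4)
Step 7: at (4,4) dir=right — LOOP DETECTED (seen before)

Answer: loops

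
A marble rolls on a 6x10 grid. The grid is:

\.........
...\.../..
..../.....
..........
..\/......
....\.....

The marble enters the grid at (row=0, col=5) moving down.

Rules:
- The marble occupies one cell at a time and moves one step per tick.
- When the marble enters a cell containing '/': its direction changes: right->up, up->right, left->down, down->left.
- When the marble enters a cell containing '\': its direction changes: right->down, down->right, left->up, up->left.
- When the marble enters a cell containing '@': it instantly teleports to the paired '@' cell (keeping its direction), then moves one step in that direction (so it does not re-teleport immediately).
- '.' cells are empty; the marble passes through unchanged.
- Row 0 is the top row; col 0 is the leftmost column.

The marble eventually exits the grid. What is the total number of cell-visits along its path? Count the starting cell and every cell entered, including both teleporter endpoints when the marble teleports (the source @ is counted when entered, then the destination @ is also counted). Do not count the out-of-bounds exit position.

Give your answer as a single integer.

Step 1: enter (0,5), '.' pass, move down to (1,5)
Step 2: enter (1,5), '.' pass, move down to (2,5)
Step 3: enter (2,5), '.' pass, move down to (3,5)
Step 4: enter (3,5), '.' pass, move down to (4,5)
Step 5: enter (4,5), '.' pass, move down to (5,5)
Step 6: enter (5,5), '.' pass, move down to (6,5)
Step 7: at (6,5) — EXIT via bottom edge, pos 5
Path length (cell visits): 6

Answer: 6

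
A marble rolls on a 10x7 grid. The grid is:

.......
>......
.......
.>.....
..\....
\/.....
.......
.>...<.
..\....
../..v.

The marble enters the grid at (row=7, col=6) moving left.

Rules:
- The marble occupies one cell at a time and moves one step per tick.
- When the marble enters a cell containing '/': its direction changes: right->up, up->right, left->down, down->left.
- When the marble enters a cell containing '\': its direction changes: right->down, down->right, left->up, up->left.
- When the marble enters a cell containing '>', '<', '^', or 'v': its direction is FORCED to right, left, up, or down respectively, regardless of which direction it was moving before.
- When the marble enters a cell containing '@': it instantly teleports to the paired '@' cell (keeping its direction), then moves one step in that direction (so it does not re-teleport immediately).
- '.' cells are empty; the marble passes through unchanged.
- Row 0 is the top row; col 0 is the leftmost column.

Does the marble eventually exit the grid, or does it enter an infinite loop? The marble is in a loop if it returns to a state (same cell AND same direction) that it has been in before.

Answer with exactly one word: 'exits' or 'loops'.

Step 1: enter (7,6), '.' pass, move left to (7,5)
Step 2: enter (7,5), '<' forces left->left, move left to (7,4)
Step 3: enter (7,4), '.' pass, move left to (7,3)
Step 4: enter (7,3), '.' pass, move left to (7,2)
Step 5: enter (7,2), '.' pass, move left to (7,1)
Step 6: enter (7,1), '>' forces left->right, move right to (7,2)
Step 7: enter (7,2), '.' pass, move right to (7,3)
Step 8: enter (7,3), '.' pass, move right to (7,4)
Step 9: enter (7,4), '.' pass, move right to (7,5)
Step 10: enter (7,5), '<' forces right->left, move left to (7,4)
Step 11: at (7,4) dir=left — LOOP DETECTED (seen before)

Answer: loops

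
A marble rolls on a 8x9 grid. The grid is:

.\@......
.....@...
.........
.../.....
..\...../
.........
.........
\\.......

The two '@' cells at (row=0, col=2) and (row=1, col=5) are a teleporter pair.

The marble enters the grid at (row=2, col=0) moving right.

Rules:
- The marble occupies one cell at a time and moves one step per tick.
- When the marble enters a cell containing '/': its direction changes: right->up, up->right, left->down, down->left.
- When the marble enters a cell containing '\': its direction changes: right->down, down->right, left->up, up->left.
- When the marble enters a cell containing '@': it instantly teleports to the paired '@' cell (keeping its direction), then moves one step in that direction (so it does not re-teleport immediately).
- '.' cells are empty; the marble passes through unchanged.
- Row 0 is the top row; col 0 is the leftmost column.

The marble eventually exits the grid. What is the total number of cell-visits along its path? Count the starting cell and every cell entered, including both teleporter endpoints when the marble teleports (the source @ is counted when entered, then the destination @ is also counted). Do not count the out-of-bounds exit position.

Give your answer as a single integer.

Answer: 9

Derivation:
Step 1: enter (2,0), '.' pass, move right to (2,1)
Step 2: enter (2,1), '.' pass, move right to (2,2)
Step 3: enter (2,2), '.' pass, move right to (2,3)
Step 4: enter (2,3), '.' pass, move right to (2,4)
Step 5: enter (2,4), '.' pass, move right to (2,5)
Step 6: enter (2,5), '.' pass, move right to (2,6)
Step 7: enter (2,6), '.' pass, move right to (2,7)
Step 8: enter (2,7), '.' pass, move right to (2,8)
Step 9: enter (2,8), '.' pass, move right to (2,9)
Step 10: at (2,9) — EXIT via right edge, pos 2
Path length (cell visits): 9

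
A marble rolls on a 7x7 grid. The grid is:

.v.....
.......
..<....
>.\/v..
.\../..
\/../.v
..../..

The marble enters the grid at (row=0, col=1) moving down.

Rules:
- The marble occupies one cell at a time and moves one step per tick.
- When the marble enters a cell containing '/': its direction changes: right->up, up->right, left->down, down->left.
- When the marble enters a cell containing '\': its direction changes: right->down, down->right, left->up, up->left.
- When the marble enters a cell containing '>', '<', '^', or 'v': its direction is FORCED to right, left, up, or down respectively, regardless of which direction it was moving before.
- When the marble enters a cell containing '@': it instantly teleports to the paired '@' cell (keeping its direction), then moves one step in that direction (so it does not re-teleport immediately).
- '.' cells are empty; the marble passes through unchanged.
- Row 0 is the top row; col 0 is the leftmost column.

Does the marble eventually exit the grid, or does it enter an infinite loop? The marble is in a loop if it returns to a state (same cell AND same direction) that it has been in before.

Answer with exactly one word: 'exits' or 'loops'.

Step 1: enter (0,1), 'v' forces down->down, move down to (1,1)
Step 2: enter (1,1), '.' pass, move down to (2,1)
Step 3: enter (2,1), '.' pass, move down to (3,1)
Step 4: enter (3,1), '.' pass, move down to (4,1)
Step 5: enter (4,1), '\' deflects down->right, move right to (4,2)
Step 6: enter (4,2), '.' pass, move right to (4,3)
Step 7: enter (4,3), '.' pass, move right to (4,4)
Step 8: enter (4,4), '/' deflects right->up, move up to (3,4)
Step 9: enter (3,4), 'v' forces up->down, move down to (4,4)
Step 10: enter (4,4), '/' deflects down->left, move left to (4,3)
Step 11: enter (4,3), '.' pass, move left to (4,2)
Step 12: enter (4,2), '.' pass, move left to (4,1)
Step 13: enter (4,1), '\' deflects left->up, move up to (3,1)
Step 14: enter (3,1), '.' pass, move up to (2,1)
Step 15: enter (2,1), '.' pass, move up to (1,1)
Step 16: enter (1,1), '.' pass, move up to (0,1)
Step 17: enter (0,1), 'v' forces up->down, move down to (1,1)
Step 18: at (1,1) dir=down — LOOP DETECTED (seen before)

Answer: loops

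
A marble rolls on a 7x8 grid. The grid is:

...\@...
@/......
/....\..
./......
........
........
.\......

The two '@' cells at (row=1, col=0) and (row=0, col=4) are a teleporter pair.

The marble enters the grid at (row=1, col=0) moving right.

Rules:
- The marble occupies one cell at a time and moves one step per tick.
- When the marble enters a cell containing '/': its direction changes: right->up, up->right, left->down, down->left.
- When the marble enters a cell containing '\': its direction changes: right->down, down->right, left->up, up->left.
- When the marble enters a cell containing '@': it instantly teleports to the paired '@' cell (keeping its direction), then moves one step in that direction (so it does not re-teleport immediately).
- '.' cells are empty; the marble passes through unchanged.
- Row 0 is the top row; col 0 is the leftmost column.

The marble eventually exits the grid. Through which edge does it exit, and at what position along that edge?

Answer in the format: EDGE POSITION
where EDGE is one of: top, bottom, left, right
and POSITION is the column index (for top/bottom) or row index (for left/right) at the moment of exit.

Answer: right 0

Derivation:
Step 1: enter (1,0), '@' teleport (1,0)->(0,4), also enter (0,4), move right to (0,5)
Step 2: enter (0,5), '.' pass, move right to (0,6)
Step 3: enter (0,6), '.' pass, move right to (0,7)
Step 4: enter (0,7), '.' pass, move right to (0,8)
Step 5: at (0,8) — EXIT via right edge, pos 0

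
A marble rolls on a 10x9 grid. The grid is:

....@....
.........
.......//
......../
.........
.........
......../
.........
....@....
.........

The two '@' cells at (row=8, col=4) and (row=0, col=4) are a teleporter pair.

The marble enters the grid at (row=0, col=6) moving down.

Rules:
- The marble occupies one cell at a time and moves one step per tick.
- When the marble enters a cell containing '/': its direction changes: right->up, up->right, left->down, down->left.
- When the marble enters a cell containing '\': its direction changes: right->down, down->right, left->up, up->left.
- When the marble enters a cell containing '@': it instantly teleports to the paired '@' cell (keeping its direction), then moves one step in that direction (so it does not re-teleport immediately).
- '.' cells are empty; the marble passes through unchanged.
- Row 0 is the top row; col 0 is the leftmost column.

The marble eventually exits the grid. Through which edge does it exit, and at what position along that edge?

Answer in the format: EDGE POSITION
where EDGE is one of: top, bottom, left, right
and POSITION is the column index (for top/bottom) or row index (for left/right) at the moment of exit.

Step 1: enter (0,6), '.' pass, move down to (1,6)
Step 2: enter (1,6), '.' pass, move down to (2,6)
Step 3: enter (2,6), '.' pass, move down to (3,6)
Step 4: enter (3,6), '.' pass, move down to (4,6)
Step 5: enter (4,6), '.' pass, move down to (5,6)
Step 6: enter (5,6), '.' pass, move down to (6,6)
Step 7: enter (6,6), '.' pass, move down to (7,6)
Step 8: enter (7,6), '.' pass, move down to (8,6)
Step 9: enter (8,6), '.' pass, move down to (9,6)
Step 10: enter (9,6), '.' pass, move down to (10,6)
Step 11: at (10,6) — EXIT via bottom edge, pos 6

Answer: bottom 6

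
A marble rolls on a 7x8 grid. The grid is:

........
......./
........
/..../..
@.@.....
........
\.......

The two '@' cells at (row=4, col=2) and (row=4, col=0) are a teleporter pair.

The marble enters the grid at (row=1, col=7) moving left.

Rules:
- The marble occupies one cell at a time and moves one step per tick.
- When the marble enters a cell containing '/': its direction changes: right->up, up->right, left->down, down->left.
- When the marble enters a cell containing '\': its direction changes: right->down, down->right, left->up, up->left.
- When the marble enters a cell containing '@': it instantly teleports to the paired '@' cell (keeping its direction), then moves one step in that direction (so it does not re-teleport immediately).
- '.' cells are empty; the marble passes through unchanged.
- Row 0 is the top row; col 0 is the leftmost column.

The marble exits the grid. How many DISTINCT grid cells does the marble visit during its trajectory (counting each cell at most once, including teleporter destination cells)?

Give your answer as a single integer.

Step 1: enter (1,7), '/' deflects left->down, move down to (2,7)
Step 2: enter (2,7), '.' pass, move down to (3,7)
Step 3: enter (3,7), '.' pass, move down to (4,7)
Step 4: enter (4,7), '.' pass, move down to (5,7)
Step 5: enter (5,7), '.' pass, move down to (6,7)
Step 6: enter (6,7), '.' pass, move down to (7,7)
Step 7: at (7,7) — EXIT via bottom edge, pos 7
Distinct cells visited: 6 (path length 6)

Answer: 6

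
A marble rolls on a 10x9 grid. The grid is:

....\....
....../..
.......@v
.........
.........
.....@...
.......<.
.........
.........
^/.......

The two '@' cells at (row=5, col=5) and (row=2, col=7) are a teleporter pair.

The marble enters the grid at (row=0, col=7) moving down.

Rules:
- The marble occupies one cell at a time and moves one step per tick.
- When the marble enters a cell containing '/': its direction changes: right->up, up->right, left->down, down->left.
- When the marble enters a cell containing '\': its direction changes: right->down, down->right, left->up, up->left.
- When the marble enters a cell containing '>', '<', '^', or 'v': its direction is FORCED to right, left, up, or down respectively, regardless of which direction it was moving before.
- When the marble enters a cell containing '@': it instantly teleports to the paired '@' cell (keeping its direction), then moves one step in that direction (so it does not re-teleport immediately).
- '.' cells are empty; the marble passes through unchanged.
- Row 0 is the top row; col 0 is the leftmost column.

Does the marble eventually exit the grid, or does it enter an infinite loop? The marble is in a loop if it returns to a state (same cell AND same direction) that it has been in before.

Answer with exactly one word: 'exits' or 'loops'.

Step 1: enter (0,7), '.' pass, move down to (1,7)
Step 2: enter (1,7), '.' pass, move down to (2,7)
Step 3: enter (2,7), '@' teleport (2,7)->(5,5), also enter (5,5), move down to (6,5)
Step 4: enter (6,5), '.' pass, move down to (7,5)
Step 5: enter (7,5), '.' pass, move down to (8,5)
Step 6: enter (8,5), '.' pass, move down to (9,5)
Step 7: enter (9,5), '.' pass, move down to (10,5)
Step 8: at (10,5) — EXIT via bottom edge, pos 5

Answer: exits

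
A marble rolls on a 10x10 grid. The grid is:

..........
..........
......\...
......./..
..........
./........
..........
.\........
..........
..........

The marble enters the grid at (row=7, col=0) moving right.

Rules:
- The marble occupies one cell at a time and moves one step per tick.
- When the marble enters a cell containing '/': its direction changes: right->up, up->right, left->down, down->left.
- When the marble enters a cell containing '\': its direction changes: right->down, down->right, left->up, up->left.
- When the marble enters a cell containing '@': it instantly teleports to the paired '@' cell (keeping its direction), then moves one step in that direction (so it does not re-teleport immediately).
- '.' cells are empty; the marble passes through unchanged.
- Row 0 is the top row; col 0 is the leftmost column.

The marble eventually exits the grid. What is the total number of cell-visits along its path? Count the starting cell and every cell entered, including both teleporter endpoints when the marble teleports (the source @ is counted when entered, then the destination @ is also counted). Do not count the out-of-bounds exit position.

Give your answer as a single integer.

Step 1: enter (7,0), '.' pass, move right to (7,1)
Step 2: enter (7,1), '\' deflects right->down, move down to (8,1)
Step 3: enter (8,1), '.' pass, move down to (9,1)
Step 4: enter (9,1), '.' pass, move down to (10,1)
Step 5: at (10,1) — EXIT via bottom edge, pos 1
Path length (cell visits): 4

Answer: 4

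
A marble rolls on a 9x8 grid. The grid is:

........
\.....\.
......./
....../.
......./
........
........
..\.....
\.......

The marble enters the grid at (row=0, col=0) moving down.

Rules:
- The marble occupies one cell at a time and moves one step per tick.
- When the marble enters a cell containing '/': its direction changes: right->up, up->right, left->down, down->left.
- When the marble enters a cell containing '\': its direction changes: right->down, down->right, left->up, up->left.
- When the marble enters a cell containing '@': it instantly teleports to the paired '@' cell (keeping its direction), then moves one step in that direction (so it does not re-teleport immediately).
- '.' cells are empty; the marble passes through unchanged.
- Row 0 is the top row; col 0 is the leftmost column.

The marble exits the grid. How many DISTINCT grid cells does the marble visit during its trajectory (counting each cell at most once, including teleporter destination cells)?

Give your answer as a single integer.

Answer: 16

Derivation:
Step 1: enter (0,0), '.' pass, move down to (1,0)
Step 2: enter (1,0), '\' deflects down->right, move right to (1,1)
Step 3: enter (1,1), '.' pass, move right to (1,2)
Step 4: enter (1,2), '.' pass, move right to (1,3)
Step 5: enter (1,3), '.' pass, move right to (1,4)
Step 6: enter (1,4), '.' pass, move right to (1,5)
Step 7: enter (1,5), '.' pass, move right to (1,6)
Step 8: enter (1,6), '\' deflects right->down, move down to (2,6)
Step 9: enter (2,6), '.' pass, move down to (3,6)
Step 10: enter (3,6), '/' deflects down->left, move left to (3,5)
Step 11: enter (3,5), '.' pass, move left to (3,4)
Step 12: enter (3,4), '.' pass, move left to (3,3)
Step 13: enter (3,3), '.' pass, move left to (3,2)
Step 14: enter (3,2), '.' pass, move left to (3,1)
Step 15: enter (3,1), '.' pass, move left to (3,0)
Step 16: enter (3,0), '.' pass, move left to (3,-1)
Step 17: at (3,-1) — EXIT via left edge, pos 3
Distinct cells visited: 16 (path length 16)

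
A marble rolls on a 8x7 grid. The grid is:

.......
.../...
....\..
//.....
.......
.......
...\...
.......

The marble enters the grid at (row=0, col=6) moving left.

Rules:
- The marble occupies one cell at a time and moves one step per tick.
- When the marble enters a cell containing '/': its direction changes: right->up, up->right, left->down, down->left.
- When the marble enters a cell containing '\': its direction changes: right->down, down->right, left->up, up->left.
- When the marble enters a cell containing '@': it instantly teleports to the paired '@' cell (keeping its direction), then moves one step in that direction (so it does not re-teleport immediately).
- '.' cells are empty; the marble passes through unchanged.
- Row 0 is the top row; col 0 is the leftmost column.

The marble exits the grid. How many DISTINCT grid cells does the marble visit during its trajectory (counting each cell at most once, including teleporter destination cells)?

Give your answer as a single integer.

Answer: 7

Derivation:
Step 1: enter (0,6), '.' pass, move left to (0,5)
Step 2: enter (0,5), '.' pass, move left to (0,4)
Step 3: enter (0,4), '.' pass, move left to (0,3)
Step 4: enter (0,3), '.' pass, move left to (0,2)
Step 5: enter (0,2), '.' pass, move left to (0,1)
Step 6: enter (0,1), '.' pass, move left to (0,0)
Step 7: enter (0,0), '.' pass, move left to (0,-1)
Step 8: at (0,-1) — EXIT via left edge, pos 0
Distinct cells visited: 7 (path length 7)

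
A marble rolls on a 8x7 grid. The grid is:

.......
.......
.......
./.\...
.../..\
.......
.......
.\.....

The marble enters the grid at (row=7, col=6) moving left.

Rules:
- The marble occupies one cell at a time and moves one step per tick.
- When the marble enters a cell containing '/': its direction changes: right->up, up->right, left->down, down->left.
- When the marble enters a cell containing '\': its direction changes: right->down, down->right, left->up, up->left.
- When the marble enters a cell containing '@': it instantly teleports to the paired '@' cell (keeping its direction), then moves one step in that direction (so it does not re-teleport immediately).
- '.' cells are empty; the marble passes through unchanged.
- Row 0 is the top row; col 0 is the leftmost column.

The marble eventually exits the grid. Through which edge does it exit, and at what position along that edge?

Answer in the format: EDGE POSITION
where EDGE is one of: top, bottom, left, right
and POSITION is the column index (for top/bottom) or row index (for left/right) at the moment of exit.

Step 1: enter (7,6), '.' pass, move left to (7,5)
Step 2: enter (7,5), '.' pass, move left to (7,4)
Step 3: enter (7,4), '.' pass, move left to (7,3)
Step 4: enter (7,3), '.' pass, move left to (7,2)
Step 5: enter (7,2), '.' pass, move left to (7,1)
Step 6: enter (7,1), '\' deflects left->up, move up to (6,1)
Step 7: enter (6,1), '.' pass, move up to (5,1)
Step 8: enter (5,1), '.' pass, move up to (4,1)
Step 9: enter (4,1), '.' pass, move up to (3,1)
Step 10: enter (3,1), '/' deflects up->right, move right to (3,2)
Step 11: enter (3,2), '.' pass, move right to (3,3)
Step 12: enter (3,3), '\' deflects right->down, move down to (4,3)
Step 13: enter (4,3), '/' deflects down->left, move left to (4,2)
Step 14: enter (4,2), '.' pass, move left to (4,1)
Step 15: enter (4,1), '.' pass, move left to (4,0)
Step 16: enter (4,0), '.' pass, move left to (4,-1)
Step 17: at (4,-1) — EXIT via left edge, pos 4

Answer: left 4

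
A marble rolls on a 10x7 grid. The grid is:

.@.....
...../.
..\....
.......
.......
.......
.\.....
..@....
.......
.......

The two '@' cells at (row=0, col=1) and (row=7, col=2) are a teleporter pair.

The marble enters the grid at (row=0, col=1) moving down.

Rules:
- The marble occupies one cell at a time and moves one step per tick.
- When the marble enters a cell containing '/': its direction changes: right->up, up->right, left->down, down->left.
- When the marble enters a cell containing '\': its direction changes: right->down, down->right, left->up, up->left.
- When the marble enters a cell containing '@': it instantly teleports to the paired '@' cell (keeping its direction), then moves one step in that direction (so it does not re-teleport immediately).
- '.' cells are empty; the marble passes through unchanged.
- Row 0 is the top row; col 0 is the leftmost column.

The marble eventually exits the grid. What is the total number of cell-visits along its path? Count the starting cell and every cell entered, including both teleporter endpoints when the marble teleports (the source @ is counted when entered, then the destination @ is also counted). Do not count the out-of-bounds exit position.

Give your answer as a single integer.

Step 1: enter (0,1), '@' teleport (0,1)->(7,2), also enter (7,2), move down to (8,2)
Step 2: enter (8,2), '.' pass, move down to (9,2)
Step 3: enter (9,2), '.' pass, move down to (10,2)
Step 4: at (10,2) — EXIT via bottom edge, pos 2
Path length (cell visits): 4

Answer: 4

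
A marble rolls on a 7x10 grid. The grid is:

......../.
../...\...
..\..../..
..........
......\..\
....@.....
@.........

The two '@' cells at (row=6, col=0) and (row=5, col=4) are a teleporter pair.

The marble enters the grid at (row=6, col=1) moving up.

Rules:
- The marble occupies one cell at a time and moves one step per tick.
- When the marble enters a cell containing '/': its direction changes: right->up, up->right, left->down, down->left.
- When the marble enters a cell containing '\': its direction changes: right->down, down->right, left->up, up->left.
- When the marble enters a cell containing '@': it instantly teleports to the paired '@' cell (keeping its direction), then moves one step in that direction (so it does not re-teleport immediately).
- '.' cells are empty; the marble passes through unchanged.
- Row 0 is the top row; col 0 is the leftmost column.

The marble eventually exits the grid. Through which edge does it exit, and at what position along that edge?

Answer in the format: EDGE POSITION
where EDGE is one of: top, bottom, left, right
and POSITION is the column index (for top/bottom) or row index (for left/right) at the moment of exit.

Answer: top 1

Derivation:
Step 1: enter (6,1), '.' pass, move up to (5,1)
Step 2: enter (5,1), '.' pass, move up to (4,1)
Step 3: enter (4,1), '.' pass, move up to (3,1)
Step 4: enter (3,1), '.' pass, move up to (2,1)
Step 5: enter (2,1), '.' pass, move up to (1,1)
Step 6: enter (1,1), '.' pass, move up to (0,1)
Step 7: enter (0,1), '.' pass, move up to (-1,1)
Step 8: at (-1,1) — EXIT via top edge, pos 1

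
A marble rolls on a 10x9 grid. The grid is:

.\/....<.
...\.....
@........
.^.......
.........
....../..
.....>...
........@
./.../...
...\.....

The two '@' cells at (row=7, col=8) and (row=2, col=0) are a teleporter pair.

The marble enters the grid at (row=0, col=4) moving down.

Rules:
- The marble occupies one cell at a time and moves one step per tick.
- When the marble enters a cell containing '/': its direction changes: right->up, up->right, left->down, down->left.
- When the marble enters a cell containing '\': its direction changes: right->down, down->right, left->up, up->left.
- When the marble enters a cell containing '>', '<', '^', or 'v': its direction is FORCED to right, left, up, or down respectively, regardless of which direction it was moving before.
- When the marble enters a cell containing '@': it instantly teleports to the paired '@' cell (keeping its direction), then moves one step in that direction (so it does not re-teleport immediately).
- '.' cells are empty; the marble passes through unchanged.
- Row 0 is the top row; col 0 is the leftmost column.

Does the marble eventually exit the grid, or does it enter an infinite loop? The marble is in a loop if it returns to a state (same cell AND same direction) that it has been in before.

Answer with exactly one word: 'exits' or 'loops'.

Step 1: enter (0,4), '.' pass, move down to (1,4)
Step 2: enter (1,4), '.' pass, move down to (2,4)
Step 3: enter (2,4), '.' pass, move down to (3,4)
Step 4: enter (3,4), '.' pass, move down to (4,4)
Step 5: enter (4,4), '.' pass, move down to (5,4)
Step 6: enter (5,4), '.' pass, move down to (6,4)
Step 7: enter (6,4), '.' pass, move down to (7,4)
Step 8: enter (7,4), '.' pass, move down to (8,4)
Step 9: enter (8,4), '.' pass, move down to (9,4)
Step 10: enter (9,4), '.' pass, move down to (10,4)
Step 11: at (10,4) — EXIT via bottom edge, pos 4

Answer: exits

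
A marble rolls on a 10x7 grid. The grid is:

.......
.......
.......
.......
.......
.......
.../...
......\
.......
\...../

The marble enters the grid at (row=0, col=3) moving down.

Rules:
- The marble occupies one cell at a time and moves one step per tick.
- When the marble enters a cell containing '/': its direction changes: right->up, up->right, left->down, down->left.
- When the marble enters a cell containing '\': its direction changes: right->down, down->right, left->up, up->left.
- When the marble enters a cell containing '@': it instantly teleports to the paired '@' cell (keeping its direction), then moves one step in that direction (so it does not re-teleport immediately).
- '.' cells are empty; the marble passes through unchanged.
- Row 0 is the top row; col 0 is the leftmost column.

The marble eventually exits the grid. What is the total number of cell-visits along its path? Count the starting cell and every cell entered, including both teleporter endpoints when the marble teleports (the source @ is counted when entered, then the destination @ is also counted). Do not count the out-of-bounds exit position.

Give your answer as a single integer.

Answer: 10

Derivation:
Step 1: enter (0,3), '.' pass, move down to (1,3)
Step 2: enter (1,3), '.' pass, move down to (2,3)
Step 3: enter (2,3), '.' pass, move down to (3,3)
Step 4: enter (3,3), '.' pass, move down to (4,3)
Step 5: enter (4,3), '.' pass, move down to (5,3)
Step 6: enter (5,3), '.' pass, move down to (6,3)
Step 7: enter (6,3), '/' deflects down->left, move left to (6,2)
Step 8: enter (6,2), '.' pass, move left to (6,1)
Step 9: enter (6,1), '.' pass, move left to (6,0)
Step 10: enter (6,0), '.' pass, move left to (6,-1)
Step 11: at (6,-1) — EXIT via left edge, pos 6
Path length (cell visits): 10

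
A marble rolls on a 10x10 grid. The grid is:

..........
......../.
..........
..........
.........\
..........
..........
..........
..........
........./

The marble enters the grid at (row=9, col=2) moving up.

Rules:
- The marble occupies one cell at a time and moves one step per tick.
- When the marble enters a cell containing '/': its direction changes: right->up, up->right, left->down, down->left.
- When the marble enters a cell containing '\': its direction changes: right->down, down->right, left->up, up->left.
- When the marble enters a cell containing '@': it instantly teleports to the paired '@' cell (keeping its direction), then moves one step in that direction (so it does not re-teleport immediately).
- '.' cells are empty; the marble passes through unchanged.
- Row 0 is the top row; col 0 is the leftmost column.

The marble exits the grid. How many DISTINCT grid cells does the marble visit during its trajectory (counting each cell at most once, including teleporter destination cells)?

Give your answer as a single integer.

Answer: 10

Derivation:
Step 1: enter (9,2), '.' pass, move up to (8,2)
Step 2: enter (8,2), '.' pass, move up to (7,2)
Step 3: enter (7,2), '.' pass, move up to (6,2)
Step 4: enter (6,2), '.' pass, move up to (5,2)
Step 5: enter (5,2), '.' pass, move up to (4,2)
Step 6: enter (4,2), '.' pass, move up to (3,2)
Step 7: enter (3,2), '.' pass, move up to (2,2)
Step 8: enter (2,2), '.' pass, move up to (1,2)
Step 9: enter (1,2), '.' pass, move up to (0,2)
Step 10: enter (0,2), '.' pass, move up to (-1,2)
Step 11: at (-1,2) — EXIT via top edge, pos 2
Distinct cells visited: 10 (path length 10)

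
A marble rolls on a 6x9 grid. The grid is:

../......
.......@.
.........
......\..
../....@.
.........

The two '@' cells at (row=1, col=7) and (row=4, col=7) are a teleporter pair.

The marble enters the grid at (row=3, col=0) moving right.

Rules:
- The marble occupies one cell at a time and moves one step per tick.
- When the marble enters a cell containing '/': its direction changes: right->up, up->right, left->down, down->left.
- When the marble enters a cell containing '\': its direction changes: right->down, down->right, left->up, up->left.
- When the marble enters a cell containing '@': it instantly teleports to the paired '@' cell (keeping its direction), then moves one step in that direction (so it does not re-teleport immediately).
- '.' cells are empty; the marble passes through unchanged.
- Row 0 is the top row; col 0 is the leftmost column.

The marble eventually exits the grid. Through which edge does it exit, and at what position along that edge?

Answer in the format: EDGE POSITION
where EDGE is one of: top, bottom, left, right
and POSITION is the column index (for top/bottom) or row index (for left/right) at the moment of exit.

Step 1: enter (3,0), '.' pass, move right to (3,1)
Step 2: enter (3,1), '.' pass, move right to (3,2)
Step 3: enter (3,2), '.' pass, move right to (3,3)
Step 4: enter (3,3), '.' pass, move right to (3,4)
Step 5: enter (3,4), '.' pass, move right to (3,5)
Step 6: enter (3,5), '.' pass, move right to (3,6)
Step 7: enter (3,6), '\' deflects right->down, move down to (4,6)
Step 8: enter (4,6), '.' pass, move down to (5,6)
Step 9: enter (5,6), '.' pass, move down to (6,6)
Step 10: at (6,6) — EXIT via bottom edge, pos 6

Answer: bottom 6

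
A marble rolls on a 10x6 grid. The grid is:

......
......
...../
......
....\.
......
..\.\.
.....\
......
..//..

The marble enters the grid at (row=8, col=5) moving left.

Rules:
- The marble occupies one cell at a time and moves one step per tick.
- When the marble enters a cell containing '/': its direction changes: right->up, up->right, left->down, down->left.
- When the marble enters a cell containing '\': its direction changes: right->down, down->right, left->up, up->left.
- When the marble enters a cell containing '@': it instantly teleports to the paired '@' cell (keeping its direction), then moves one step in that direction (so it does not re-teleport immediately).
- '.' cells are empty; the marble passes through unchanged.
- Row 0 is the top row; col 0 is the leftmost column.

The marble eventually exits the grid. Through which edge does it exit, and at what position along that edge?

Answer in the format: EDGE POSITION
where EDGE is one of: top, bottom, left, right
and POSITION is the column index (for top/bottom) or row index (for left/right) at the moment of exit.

Step 1: enter (8,5), '.' pass, move left to (8,4)
Step 2: enter (8,4), '.' pass, move left to (8,3)
Step 3: enter (8,3), '.' pass, move left to (8,2)
Step 4: enter (8,2), '.' pass, move left to (8,1)
Step 5: enter (8,1), '.' pass, move left to (8,0)
Step 6: enter (8,0), '.' pass, move left to (8,-1)
Step 7: at (8,-1) — EXIT via left edge, pos 8

Answer: left 8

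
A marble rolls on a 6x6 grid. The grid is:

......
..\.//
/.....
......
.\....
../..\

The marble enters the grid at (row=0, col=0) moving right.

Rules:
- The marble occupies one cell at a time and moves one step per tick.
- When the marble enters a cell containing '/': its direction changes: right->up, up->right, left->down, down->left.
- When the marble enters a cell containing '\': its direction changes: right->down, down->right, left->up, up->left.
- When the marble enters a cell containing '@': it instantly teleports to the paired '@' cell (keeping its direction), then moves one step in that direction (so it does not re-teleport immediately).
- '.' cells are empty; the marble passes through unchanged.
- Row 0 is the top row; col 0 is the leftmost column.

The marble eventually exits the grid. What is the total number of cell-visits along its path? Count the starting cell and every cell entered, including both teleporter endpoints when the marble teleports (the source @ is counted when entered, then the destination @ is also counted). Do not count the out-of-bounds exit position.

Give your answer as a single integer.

Step 1: enter (0,0), '.' pass, move right to (0,1)
Step 2: enter (0,1), '.' pass, move right to (0,2)
Step 3: enter (0,2), '.' pass, move right to (0,3)
Step 4: enter (0,3), '.' pass, move right to (0,4)
Step 5: enter (0,4), '.' pass, move right to (0,5)
Step 6: enter (0,5), '.' pass, move right to (0,6)
Step 7: at (0,6) — EXIT via right edge, pos 0
Path length (cell visits): 6

Answer: 6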